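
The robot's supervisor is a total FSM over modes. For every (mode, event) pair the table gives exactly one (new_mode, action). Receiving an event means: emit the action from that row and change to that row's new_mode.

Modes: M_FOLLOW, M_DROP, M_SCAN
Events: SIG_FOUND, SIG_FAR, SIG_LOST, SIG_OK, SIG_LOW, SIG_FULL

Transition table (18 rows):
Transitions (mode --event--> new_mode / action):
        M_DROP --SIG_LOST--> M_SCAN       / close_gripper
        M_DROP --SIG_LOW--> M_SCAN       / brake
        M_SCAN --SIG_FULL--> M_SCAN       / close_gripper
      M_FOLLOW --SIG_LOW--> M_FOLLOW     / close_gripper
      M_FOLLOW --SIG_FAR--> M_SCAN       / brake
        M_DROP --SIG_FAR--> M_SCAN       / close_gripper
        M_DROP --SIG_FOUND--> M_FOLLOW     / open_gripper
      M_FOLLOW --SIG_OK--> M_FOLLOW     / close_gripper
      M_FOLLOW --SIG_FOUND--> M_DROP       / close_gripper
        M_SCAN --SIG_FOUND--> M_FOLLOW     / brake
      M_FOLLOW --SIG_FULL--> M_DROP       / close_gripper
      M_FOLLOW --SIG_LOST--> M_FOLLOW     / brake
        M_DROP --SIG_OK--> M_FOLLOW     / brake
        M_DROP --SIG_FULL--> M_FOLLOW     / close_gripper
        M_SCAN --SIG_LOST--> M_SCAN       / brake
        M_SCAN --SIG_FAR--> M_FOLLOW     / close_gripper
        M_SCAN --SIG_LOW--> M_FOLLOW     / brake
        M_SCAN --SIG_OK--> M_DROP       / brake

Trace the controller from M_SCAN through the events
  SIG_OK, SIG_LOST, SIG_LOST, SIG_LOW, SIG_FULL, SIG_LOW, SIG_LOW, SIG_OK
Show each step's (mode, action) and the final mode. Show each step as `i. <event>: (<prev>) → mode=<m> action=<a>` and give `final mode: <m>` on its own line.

final mode: M_FOLLOW

1. SIG_OK: (M_SCAN) → mode=M_DROP action=brake
2. SIG_LOST: (M_DROP) → mode=M_SCAN action=close_gripper
3. SIG_LOST: (M_SCAN) → mode=M_SCAN action=brake
4. SIG_LOW: (M_SCAN) → mode=M_FOLLOW action=brake
5. SIG_FULL: (M_FOLLOW) → mode=M_DROP action=close_gripper
6. SIG_LOW: (M_DROP) → mode=M_SCAN action=brake
7. SIG_LOW: (M_SCAN) → mode=M_FOLLOW action=brake
8. SIG_OK: (M_FOLLOW) → mode=M_FOLLOW action=close_gripper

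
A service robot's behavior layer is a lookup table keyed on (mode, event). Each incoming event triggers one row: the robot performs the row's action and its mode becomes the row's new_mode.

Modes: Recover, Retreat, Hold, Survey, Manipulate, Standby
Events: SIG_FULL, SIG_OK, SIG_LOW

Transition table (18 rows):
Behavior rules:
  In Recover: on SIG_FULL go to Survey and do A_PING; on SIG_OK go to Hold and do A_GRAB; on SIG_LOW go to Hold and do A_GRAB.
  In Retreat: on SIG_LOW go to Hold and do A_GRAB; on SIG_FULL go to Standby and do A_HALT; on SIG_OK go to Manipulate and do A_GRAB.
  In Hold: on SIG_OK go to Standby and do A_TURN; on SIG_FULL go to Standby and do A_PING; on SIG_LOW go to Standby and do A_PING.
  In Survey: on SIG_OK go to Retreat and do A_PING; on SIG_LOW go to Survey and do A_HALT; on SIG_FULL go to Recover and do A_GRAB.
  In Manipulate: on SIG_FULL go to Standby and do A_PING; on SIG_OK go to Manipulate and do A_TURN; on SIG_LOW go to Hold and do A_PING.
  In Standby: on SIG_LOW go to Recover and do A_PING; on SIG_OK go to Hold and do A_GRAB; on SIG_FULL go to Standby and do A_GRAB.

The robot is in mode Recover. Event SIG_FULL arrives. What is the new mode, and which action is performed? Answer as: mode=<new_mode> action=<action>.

mode=Survey action=A_PING

current mode = Recover; filter table to that mode:
  (Recover, SIG_FULL) → (Survey, A_PING)  ← event matches
  (Recover, SIG_OK) → (Hold, A_GRAB)
  (Recover, SIG_LOW) → (Hold, A_GRAB)
event = SIG_FULL selects (Survey, A_PING)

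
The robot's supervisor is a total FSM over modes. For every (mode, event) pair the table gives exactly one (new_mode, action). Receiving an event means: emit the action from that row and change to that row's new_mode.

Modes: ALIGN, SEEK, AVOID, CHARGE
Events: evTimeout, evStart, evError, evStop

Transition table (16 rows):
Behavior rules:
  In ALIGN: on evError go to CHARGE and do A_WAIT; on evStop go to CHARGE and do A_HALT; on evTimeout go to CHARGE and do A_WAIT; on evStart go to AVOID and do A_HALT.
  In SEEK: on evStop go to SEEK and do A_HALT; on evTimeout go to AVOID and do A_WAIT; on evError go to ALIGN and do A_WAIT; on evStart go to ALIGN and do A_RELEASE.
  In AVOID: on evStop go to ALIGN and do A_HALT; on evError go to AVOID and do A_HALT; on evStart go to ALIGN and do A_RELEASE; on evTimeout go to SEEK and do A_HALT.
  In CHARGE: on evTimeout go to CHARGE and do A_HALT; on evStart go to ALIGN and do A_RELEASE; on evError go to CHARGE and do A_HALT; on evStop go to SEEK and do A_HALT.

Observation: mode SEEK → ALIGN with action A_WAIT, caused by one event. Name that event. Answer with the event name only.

evError

try evTimeout: (SEEK, evTimeout) → (AVOID, A_WAIT)
try evStart: (SEEK, evStart) → (ALIGN, A_RELEASE)
try evError: (SEEK, evError) → (ALIGN, A_WAIT)  ← matches
try evStop: (SEEK, evStop) → (SEEK, A_HALT)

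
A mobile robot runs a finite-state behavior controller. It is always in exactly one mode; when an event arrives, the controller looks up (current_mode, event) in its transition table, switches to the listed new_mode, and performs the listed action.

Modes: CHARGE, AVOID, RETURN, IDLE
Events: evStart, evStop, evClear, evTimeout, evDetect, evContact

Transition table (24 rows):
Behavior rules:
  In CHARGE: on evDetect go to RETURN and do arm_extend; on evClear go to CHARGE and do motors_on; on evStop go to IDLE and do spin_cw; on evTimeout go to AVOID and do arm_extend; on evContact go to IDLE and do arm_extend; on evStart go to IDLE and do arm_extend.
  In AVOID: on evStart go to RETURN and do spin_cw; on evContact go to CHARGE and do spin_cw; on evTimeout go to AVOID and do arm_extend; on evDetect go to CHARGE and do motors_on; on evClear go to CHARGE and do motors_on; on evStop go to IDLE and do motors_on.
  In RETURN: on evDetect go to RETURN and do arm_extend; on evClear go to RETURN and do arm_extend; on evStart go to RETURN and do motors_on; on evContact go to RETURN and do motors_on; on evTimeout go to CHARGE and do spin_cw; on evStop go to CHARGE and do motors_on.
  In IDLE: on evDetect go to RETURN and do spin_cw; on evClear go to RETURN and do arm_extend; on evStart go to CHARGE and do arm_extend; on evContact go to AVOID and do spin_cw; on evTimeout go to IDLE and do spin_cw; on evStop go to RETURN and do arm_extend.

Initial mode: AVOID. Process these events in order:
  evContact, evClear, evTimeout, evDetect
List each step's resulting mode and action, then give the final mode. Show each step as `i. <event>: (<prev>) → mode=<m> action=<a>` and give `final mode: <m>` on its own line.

1. evContact: (AVOID) → mode=CHARGE action=spin_cw
2. evClear: (CHARGE) → mode=CHARGE action=motors_on
3. evTimeout: (CHARGE) → mode=AVOID action=arm_extend
4. evDetect: (AVOID) → mode=CHARGE action=motors_on

final mode: CHARGE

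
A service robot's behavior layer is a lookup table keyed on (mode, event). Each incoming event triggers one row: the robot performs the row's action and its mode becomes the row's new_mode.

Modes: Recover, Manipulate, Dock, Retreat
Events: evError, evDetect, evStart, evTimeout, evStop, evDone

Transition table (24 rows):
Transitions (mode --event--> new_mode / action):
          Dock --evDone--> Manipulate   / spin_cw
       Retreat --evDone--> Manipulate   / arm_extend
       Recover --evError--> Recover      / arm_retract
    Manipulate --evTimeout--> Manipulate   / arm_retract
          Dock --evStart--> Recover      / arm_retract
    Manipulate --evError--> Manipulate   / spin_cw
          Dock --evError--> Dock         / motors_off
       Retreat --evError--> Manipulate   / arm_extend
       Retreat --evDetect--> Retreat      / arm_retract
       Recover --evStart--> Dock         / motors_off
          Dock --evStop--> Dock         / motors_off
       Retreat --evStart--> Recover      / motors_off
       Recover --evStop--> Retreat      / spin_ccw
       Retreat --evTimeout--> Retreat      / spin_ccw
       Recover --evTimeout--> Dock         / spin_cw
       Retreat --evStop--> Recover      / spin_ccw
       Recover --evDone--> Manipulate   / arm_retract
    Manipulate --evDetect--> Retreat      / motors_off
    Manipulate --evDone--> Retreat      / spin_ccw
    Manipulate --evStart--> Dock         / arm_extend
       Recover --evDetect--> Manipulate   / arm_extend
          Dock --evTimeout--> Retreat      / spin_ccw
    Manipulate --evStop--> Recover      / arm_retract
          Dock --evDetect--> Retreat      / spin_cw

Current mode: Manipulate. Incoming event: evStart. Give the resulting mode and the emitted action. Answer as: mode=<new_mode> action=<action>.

mode=Dock action=arm_extend

current mode = Manipulate; filter table to that mode:
  (Manipulate, evTimeout) → (Manipulate, arm_retract)
  (Manipulate, evError) → (Manipulate, spin_cw)
  (Manipulate, evDetect) → (Retreat, motors_off)
  (Manipulate, evDone) → (Retreat, spin_ccw)
  (Manipulate, evStart) → (Dock, arm_extend)  ← event matches
  (Manipulate, evStop) → (Recover, arm_retract)
event = evStart selects (Dock, arm_extend)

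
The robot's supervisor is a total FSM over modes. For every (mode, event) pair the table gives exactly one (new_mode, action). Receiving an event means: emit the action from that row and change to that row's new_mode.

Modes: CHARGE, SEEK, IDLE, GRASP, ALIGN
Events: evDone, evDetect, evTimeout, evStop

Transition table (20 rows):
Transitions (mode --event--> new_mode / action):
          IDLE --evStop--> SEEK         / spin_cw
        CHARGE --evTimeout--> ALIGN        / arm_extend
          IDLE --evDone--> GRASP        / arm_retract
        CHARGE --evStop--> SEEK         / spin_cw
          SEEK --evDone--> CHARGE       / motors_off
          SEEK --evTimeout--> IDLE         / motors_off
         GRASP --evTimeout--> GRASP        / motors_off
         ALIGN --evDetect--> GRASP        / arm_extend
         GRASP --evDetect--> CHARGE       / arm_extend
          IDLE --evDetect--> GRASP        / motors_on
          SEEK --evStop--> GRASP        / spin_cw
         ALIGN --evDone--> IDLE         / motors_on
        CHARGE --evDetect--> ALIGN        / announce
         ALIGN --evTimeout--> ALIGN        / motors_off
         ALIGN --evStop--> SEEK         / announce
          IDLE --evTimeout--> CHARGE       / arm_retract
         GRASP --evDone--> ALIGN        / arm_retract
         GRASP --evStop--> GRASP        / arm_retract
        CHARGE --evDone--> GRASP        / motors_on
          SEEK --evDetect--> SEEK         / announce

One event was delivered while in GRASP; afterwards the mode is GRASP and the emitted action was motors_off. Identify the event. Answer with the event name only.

try evDone: (GRASP, evDone) → (ALIGN, arm_retract)
try evDetect: (GRASP, evDetect) → (CHARGE, arm_extend)
try evTimeout: (GRASP, evTimeout) → (GRASP, motors_off)  ← matches
try evStop: (GRASP, evStop) → (GRASP, arm_retract)

evTimeout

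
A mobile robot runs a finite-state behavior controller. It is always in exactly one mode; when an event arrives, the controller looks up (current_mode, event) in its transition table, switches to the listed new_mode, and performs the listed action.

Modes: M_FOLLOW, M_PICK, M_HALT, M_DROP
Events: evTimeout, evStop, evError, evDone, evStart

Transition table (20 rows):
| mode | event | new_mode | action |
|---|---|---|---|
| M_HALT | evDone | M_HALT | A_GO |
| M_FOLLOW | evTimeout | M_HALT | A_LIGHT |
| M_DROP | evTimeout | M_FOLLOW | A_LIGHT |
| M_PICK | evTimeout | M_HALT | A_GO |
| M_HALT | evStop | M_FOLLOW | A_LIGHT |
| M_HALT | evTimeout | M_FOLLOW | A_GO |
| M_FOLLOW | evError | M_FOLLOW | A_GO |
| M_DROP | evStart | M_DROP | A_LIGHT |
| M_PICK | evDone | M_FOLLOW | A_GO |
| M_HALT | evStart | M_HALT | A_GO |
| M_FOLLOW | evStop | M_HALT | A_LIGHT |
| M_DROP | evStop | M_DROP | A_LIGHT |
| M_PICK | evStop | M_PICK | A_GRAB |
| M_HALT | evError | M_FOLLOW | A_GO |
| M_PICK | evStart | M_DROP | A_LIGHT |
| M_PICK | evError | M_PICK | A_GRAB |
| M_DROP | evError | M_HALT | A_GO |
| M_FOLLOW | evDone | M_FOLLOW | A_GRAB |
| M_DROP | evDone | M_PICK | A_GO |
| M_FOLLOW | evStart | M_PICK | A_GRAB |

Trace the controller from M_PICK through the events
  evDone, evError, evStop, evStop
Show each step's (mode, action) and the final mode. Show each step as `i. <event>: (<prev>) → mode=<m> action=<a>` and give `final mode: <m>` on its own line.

final mode: M_FOLLOW

1. evDone: (M_PICK) → mode=M_FOLLOW action=A_GO
2. evError: (M_FOLLOW) → mode=M_FOLLOW action=A_GO
3. evStop: (M_FOLLOW) → mode=M_HALT action=A_LIGHT
4. evStop: (M_HALT) → mode=M_FOLLOW action=A_LIGHT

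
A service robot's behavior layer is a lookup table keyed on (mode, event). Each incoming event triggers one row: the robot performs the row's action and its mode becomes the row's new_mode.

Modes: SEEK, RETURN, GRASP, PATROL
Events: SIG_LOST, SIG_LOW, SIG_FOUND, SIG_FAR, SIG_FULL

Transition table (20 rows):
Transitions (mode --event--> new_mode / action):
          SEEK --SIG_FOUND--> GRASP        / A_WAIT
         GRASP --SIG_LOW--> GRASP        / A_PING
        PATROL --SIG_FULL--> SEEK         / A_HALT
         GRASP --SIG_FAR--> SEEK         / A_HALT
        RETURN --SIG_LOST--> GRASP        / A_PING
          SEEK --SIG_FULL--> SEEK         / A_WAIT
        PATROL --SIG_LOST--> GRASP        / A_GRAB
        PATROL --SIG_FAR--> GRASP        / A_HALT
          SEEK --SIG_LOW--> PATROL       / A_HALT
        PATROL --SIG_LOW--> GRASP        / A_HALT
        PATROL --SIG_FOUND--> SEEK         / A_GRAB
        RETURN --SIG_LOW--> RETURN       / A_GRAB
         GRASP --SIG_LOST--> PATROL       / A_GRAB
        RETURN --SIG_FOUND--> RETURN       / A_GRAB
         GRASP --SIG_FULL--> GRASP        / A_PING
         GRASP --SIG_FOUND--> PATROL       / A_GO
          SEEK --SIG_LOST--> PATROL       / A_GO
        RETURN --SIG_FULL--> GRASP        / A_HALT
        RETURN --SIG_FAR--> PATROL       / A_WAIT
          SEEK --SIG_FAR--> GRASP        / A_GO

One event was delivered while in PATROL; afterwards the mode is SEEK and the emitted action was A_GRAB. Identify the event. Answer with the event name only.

SIG_FOUND

try SIG_LOST: (PATROL, SIG_LOST) → (GRASP, A_GRAB)
try SIG_LOW: (PATROL, SIG_LOW) → (GRASP, A_HALT)
try SIG_FOUND: (PATROL, SIG_FOUND) → (SEEK, A_GRAB)  ← matches
try SIG_FAR: (PATROL, SIG_FAR) → (GRASP, A_HALT)
try SIG_FULL: (PATROL, SIG_FULL) → (SEEK, A_HALT)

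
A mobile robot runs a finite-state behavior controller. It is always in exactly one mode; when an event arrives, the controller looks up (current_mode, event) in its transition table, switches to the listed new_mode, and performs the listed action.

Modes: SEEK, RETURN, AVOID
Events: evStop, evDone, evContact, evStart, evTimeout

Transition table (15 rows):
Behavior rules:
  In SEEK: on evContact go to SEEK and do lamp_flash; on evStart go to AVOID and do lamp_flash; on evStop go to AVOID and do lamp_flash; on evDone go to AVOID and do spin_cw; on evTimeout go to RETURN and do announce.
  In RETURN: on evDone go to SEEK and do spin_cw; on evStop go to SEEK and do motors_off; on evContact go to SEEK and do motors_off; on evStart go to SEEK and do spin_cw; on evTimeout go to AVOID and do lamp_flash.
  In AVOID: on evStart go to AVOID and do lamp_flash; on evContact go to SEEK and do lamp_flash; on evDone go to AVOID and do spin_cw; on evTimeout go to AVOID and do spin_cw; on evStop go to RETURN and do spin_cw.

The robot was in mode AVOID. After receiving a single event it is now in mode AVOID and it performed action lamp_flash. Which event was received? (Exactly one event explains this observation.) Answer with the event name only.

evStart

try evStop: (AVOID, evStop) → (RETURN, spin_cw)
try evDone: (AVOID, evDone) → (AVOID, spin_cw)
try evContact: (AVOID, evContact) → (SEEK, lamp_flash)
try evStart: (AVOID, evStart) → (AVOID, lamp_flash)  ← matches
try evTimeout: (AVOID, evTimeout) → (AVOID, spin_cw)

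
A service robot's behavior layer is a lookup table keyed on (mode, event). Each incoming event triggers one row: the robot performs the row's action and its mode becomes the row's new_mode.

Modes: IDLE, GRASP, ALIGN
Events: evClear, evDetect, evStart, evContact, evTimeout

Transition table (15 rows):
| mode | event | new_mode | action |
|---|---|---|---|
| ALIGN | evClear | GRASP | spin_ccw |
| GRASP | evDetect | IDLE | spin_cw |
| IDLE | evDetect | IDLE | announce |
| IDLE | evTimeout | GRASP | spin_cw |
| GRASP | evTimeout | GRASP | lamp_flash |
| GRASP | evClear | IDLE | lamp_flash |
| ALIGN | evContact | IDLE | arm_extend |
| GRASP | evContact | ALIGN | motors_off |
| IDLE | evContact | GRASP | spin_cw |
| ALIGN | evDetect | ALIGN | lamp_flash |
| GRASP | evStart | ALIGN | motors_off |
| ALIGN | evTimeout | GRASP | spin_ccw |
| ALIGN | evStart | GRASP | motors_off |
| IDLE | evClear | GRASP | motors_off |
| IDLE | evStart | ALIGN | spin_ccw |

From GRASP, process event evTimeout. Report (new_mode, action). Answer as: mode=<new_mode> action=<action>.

mode=GRASP action=lamp_flash

current mode = GRASP; filter table to that mode:
  (GRASP, evDetect) → (IDLE, spin_cw)
  (GRASP, evTimeout) → (GRASP, lamp_flash)  ← event matches
  (GRASP, evClear) → (IDLE, lamp_flash)
  (GRASP, evContact) → (ALIGN, motors_off)
  (GRASP, evStart) → (ALIGN, motors_off)
event = evTimeout selects (GRASP, lamp_flash)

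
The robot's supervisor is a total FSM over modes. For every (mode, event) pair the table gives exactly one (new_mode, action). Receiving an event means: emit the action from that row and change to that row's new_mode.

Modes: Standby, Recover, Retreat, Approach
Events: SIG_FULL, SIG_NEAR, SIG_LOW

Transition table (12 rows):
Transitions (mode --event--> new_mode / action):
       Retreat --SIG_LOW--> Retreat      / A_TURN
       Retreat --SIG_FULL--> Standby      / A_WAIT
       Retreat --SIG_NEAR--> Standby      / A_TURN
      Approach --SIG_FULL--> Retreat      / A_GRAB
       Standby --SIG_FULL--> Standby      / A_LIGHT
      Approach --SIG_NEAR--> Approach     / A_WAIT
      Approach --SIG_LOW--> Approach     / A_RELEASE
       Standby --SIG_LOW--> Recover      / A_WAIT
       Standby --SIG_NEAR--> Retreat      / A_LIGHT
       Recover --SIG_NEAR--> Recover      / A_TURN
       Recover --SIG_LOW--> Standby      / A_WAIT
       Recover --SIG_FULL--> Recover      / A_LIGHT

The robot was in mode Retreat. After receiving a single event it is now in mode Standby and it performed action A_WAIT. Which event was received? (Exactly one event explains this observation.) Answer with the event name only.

SIG_FULL

try SIG_FULL: (Retreat, SIG_FULL) → (Standby, A_WAIT)  ← matches
try SIG_NEAR: (Retreat, SIG_NEAR) → (Standby, A_TURN)
try SIG_LOW: (Retreat, SIG_LOW) → (Retreat, A_TURN)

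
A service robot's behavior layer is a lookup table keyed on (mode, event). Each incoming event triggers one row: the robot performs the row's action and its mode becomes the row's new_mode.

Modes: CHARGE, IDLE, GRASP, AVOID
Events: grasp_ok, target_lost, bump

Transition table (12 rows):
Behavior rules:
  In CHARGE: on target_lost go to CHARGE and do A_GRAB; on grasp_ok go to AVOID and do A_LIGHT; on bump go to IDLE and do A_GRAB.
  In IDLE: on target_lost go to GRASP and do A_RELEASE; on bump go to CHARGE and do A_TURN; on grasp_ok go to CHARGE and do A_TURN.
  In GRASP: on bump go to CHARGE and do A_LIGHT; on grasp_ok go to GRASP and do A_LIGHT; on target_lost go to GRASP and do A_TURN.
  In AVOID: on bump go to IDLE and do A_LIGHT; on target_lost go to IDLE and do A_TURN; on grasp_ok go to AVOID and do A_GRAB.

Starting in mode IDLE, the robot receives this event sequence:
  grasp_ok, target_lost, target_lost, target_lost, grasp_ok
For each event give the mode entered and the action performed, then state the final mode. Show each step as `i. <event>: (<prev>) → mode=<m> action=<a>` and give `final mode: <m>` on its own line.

final mode: AVOID

1. grasp_ok: (IDLE) → mode=CHARGE action=A_TURN
2. target_lost: (CHARGE) → mode=CHARGE action=A_GRAB
3. target_lost: (CHARGE) → mode=CHARGE action=A_GRAB
4. target_lost: (CHARGE) → mode=CHARGE action=A_GRAB
5. grasp_ok: (CHARGE) → mode=AVOID action=A_LIGHT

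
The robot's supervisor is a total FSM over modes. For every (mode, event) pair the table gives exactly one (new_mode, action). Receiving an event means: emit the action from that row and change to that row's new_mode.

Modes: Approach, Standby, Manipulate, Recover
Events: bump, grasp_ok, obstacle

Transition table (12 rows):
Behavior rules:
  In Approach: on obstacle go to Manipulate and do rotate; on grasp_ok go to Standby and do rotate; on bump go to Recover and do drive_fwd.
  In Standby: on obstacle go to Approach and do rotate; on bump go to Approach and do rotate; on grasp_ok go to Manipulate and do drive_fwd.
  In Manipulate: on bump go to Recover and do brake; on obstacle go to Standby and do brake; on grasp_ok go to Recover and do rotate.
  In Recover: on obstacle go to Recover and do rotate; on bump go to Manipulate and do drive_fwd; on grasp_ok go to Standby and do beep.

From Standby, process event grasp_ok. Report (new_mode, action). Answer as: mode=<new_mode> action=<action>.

mode=Manipulate action=drive_fwd

current mode = Standby; filter table to that mode:
  (Standby, obstacle) → (Approach, rotate)
  (Standby, bump) → (Approach, rotate)
  (Standby, grasp_ok) → (Manipulate, drive_fwd)  ← event matches
event = grasp_ok selects (Manipulate, drive_fwd)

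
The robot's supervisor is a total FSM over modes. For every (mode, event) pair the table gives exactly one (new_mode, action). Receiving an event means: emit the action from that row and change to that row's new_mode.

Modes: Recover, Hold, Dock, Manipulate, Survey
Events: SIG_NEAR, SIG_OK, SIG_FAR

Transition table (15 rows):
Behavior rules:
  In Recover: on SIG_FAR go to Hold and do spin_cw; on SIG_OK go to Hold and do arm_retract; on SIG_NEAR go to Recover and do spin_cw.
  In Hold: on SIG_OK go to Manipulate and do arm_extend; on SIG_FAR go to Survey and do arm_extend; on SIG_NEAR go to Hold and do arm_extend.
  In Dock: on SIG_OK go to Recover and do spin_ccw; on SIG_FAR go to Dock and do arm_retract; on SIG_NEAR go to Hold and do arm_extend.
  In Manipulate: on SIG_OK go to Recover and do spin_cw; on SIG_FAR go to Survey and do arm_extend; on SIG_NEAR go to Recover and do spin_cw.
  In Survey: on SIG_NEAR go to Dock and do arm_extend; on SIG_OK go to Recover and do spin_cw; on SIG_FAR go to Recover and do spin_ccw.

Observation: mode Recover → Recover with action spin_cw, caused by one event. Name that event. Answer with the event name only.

SIG_NEAR

try SIG_NEAR: (Recover, SIG_NEAR) → (Recover, spin_cw)  ← matches
try SIG_OK: (Recover, SIG_OK) → (Hold, arm_retract)
try SIG_FAR: (Recover, SIG_FAR) → (Hold, spin_cw)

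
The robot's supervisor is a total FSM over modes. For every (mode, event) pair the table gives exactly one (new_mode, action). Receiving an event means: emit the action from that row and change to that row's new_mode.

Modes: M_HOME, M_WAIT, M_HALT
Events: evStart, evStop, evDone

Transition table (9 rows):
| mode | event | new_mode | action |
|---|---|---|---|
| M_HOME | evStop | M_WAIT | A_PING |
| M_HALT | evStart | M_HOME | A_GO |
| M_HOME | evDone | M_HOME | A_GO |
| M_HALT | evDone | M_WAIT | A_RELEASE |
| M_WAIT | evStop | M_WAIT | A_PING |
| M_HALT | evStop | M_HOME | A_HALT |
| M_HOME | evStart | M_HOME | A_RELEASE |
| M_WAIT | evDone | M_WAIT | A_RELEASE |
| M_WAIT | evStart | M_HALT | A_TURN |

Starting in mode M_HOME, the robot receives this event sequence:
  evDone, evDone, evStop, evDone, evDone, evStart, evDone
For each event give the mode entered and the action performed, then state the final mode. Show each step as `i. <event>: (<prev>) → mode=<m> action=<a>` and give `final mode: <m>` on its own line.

1. evDone: (M_HOME) → mode=M_HOME action=A_GO
2. evDone: (M_HOME) → mode=M_HOME action=A_GO
3. evStop: (M_HOME) → mode=M_WAIT action=A_PING
4. evDone: (M_WAIT) → mode=M_WAIT action=A_RELEASE
5. evDone: (M_WAIT) → mode=M_WAIT action=A_RELEASE
6. evStart: (M_WAIT) → mode=M_HALT action=A_TURN
7. evDone: (M_HALT) → mode=M_WAIT action=A_RELEASE

final mode: M_WAIT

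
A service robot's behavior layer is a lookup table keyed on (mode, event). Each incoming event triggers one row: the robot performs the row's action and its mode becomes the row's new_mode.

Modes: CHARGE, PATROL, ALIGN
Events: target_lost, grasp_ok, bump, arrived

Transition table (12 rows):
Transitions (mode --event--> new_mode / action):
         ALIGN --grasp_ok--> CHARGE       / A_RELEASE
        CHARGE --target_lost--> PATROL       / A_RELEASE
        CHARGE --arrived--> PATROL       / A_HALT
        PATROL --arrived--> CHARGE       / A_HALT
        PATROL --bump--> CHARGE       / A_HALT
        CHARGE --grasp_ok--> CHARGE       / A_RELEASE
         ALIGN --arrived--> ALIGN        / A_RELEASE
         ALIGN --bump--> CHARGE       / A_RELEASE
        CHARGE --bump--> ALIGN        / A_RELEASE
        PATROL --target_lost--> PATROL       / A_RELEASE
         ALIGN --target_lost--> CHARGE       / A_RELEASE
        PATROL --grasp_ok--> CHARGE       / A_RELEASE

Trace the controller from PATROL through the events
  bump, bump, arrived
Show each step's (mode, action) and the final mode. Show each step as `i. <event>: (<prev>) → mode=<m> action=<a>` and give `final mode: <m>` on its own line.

final mode: ALIGN

1. bump: (PATROL) → mode=CHARGE action=A_HALT
2. bump: (CHARGE) → mode=ALIGN action=A_RELEASE
3. arrived: (ALIGN) → mode=ALIGN action=A_RELEASE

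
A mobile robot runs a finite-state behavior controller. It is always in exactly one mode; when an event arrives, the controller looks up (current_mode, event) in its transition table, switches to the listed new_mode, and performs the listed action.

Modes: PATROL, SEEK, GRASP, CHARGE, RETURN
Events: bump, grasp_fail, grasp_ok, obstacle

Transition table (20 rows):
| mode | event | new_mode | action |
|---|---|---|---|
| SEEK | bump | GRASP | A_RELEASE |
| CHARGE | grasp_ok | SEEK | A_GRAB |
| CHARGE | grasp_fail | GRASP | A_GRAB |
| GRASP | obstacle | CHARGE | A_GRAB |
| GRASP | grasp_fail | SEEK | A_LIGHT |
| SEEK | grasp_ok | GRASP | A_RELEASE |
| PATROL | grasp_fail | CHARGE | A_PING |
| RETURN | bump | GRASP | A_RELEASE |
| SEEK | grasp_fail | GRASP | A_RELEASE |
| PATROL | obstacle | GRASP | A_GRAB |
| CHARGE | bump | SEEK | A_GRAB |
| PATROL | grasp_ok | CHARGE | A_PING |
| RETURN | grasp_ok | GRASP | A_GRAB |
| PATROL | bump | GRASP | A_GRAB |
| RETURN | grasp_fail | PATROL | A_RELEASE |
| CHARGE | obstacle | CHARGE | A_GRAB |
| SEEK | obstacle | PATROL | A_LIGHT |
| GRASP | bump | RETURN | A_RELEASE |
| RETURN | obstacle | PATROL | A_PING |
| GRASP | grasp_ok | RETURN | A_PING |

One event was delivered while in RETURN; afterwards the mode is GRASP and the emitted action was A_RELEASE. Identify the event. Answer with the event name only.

try bump: (RETURN, bump) → (GRASP, A_RELEASE)  ← matches
try grasp_fail: (RETURN, grasp_fail) → (PATROL, A_RELEASE)
try grasp_ok: (RETURN, grasp_ok) → (GRASP, A_GRAB)
try obstacle: (RETURN, obstacle) → (PATROL, A_PING)

bump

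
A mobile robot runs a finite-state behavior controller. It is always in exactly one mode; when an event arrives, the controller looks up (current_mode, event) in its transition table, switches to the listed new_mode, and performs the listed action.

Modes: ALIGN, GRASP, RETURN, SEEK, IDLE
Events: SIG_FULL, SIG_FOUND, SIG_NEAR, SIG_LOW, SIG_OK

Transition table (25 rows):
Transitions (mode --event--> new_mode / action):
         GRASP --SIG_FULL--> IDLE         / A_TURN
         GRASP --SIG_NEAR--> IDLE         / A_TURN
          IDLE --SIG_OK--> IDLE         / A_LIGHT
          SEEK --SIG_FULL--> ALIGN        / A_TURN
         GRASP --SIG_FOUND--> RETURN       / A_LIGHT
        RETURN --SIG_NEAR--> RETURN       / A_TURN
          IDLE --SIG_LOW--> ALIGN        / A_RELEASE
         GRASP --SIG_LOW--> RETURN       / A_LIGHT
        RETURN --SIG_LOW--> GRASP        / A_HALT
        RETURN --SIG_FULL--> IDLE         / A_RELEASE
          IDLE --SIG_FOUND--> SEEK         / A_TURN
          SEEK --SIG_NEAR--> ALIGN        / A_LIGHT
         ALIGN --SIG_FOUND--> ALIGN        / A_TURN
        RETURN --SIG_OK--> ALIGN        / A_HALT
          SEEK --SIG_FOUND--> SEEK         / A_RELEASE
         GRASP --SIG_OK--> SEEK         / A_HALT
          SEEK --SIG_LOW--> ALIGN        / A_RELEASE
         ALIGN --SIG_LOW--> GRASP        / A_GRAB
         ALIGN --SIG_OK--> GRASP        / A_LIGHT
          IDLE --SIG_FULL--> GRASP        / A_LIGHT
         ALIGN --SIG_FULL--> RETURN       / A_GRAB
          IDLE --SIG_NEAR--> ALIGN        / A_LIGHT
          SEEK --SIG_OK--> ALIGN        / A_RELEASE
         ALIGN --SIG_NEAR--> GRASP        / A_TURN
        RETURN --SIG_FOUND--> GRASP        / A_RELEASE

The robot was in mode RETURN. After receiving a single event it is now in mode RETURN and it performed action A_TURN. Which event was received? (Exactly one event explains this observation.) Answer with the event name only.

try SIG_FULL: (RETURN, SIG_FULL) → (IDLE, A_RELEASE)
try SIG_FOUND: (RETURN, SIG_FOUND) → (GRASP, A_RELEASE)
try SIG_NEAR: (RETURN, SIG_NEAR) → (RETURN, A_TURN)  ← matches
try SIG_LOW: (RETURN, SIG_LOW) → (GRASP, A_HALT)
try SIG_OK: (RETURN, SIG_OK) → (ALIGN, A_HALT)

SIG_NEAR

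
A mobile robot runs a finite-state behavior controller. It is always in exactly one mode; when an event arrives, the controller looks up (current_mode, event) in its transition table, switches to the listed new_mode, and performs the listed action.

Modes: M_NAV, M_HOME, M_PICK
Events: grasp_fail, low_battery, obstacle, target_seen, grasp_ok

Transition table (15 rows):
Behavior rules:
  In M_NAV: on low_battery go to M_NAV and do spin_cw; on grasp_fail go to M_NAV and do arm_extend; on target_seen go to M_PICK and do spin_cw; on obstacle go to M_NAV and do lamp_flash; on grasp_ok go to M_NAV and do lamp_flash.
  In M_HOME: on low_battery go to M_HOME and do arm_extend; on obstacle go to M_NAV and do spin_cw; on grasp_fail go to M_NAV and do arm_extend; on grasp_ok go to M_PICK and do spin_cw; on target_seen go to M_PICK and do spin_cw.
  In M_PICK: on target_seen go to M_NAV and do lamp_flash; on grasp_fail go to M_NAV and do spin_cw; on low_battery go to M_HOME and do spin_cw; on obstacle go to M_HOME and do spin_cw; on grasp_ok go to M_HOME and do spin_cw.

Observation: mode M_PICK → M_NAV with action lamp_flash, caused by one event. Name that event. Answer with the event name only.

try grasp_fail: (M_PICK, grasp_fail) → (M_NAV, spin_cw)
try low_battery: (M_PICK, low_battery) → (M_HOME, spin_cw)
try obstacle: (M_PICK, obstacle) → (M_HOME, spin_cw)
try target_seen: (M_PICK, target_seen) → (M_NAV, lamp_flash)  ← matches
try grasp_ok: (M_PICK, grasp_ok) → (M_HOME, spin_cw)

target_seen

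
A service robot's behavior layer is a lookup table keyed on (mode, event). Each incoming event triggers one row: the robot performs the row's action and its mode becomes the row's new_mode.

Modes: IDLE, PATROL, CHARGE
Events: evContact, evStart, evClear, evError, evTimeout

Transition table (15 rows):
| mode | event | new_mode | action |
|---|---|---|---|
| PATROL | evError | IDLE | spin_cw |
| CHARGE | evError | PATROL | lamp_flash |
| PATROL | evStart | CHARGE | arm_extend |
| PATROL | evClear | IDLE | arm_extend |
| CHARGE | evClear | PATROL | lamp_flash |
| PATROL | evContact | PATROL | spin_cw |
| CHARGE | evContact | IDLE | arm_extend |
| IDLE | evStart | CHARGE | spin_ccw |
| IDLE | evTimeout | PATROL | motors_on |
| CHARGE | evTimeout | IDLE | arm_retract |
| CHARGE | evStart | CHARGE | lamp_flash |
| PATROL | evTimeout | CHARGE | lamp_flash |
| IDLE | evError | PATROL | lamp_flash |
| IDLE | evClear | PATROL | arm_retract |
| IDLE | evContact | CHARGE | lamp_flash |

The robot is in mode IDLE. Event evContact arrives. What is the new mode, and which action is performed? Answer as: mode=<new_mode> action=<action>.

current mode = IDLE; filter table to that mode:
  (IDLE, evStart) → (CHARGE, spin_ccw)
  (IDLE, evTimeout) → (PATROL, motors_on)
  (IDLE, evError) → (PATROL, lamp_flash)
  (IDLE, evClear) → (PATROL, arm_retract)
  (IDLE, evContact) → (CHARGE, lamp_flash)  ← event matches
event = evContact selects (CHARGE, lamp_flash)

mode=CHARGE action=lamp_flash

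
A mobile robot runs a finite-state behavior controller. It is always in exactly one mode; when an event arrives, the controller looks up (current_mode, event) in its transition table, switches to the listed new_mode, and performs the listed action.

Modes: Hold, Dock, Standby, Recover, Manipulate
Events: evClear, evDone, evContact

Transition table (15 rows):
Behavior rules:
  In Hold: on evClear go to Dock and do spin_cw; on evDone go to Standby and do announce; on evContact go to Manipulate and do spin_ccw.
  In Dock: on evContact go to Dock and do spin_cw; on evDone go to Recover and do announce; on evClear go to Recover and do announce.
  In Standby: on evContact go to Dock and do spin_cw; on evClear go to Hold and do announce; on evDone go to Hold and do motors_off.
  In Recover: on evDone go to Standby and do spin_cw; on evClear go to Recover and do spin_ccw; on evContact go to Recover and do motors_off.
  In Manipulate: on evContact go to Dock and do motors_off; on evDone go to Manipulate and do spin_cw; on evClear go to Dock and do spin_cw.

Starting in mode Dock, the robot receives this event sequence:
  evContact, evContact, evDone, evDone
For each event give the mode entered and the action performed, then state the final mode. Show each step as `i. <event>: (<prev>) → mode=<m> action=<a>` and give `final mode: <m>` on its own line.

final mode: Standby

1. evContact: (Dock) → mode=Dock action=spin_cw
2. evContact: (Dock) → mode=Dock action=spin_cw
3. evDone: (Dock) → mode=Recover action=announce
4. evDone: (Recover) → mode=Standby action=spin_cw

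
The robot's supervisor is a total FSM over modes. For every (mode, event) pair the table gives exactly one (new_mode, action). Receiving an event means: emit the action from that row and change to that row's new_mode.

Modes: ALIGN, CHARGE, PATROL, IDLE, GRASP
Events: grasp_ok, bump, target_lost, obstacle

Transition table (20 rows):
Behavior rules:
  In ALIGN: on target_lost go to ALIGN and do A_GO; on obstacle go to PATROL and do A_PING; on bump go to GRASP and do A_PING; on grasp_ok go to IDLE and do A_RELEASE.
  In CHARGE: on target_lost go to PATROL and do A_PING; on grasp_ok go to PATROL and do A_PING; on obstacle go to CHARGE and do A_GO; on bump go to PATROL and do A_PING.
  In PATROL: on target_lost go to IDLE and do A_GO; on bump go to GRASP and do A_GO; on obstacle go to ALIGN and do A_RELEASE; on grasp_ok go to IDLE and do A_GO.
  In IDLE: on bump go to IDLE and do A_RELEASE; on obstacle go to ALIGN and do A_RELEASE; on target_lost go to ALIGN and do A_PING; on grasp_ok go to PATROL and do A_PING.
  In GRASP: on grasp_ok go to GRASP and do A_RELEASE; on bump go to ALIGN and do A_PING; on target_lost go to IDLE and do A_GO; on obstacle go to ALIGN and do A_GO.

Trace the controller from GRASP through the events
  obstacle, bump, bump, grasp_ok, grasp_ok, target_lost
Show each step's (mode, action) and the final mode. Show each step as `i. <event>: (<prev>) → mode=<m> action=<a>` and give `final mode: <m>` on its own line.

1. obstacle: (GRASP) → mode=ALIGN action=A_GO
2. bump: (ALIGN) → mode=GRASP action=A_PING
3. bump: (GRASP) → mode=ALIGN action=A_PING
4. grasp_ok: (ALIGN) → mode=IDLE action=A_RELEASE
5. grasp_ok: (IDLE) → mode=PATROL action=A_PING
6. target_lost: (PATROL) → mode=IDLE action=A_GO

final mode: IDLE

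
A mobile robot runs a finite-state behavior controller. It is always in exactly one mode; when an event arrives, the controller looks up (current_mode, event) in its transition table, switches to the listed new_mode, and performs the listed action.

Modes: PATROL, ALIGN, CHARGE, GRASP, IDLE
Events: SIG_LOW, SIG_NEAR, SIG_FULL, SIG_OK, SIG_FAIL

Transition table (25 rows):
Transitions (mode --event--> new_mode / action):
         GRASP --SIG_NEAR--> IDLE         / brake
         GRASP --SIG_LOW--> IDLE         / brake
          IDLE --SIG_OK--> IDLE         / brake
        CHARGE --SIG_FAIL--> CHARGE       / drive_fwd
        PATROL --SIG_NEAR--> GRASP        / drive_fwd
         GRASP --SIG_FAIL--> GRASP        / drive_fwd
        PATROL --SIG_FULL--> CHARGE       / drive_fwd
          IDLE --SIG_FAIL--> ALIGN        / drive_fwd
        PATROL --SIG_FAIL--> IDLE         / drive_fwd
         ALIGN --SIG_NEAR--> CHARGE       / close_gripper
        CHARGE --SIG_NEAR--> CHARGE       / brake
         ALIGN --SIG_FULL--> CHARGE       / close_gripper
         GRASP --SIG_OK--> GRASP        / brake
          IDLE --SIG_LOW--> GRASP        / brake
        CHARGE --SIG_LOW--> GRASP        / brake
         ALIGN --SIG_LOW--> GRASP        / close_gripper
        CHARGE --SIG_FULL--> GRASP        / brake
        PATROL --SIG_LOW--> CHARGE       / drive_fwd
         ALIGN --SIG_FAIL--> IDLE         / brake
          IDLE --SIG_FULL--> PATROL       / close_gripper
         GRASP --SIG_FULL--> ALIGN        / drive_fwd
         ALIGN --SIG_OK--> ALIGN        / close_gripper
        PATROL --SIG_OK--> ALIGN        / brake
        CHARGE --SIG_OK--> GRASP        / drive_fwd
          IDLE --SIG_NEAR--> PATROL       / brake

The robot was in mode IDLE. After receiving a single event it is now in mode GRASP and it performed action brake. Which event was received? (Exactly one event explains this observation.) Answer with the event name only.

SIG_LOW

try SIG_LOW: (IDLE, SIG_LOW) → (GRASP, brake)  ← matches
try SIG_NEAR: (IDLE, SIG_NEAR) → (PATROL, brake)
try SIG_FULL: (IDLE, SIG_FULL) → (PATROL, close_gripper)
try SIG_OK: (IDLE, SIG_OK) → (IDLE, brake)
try SIG_FAIL: (IDLE, SIG_FAIL) → (ALIGN, drive_fwd)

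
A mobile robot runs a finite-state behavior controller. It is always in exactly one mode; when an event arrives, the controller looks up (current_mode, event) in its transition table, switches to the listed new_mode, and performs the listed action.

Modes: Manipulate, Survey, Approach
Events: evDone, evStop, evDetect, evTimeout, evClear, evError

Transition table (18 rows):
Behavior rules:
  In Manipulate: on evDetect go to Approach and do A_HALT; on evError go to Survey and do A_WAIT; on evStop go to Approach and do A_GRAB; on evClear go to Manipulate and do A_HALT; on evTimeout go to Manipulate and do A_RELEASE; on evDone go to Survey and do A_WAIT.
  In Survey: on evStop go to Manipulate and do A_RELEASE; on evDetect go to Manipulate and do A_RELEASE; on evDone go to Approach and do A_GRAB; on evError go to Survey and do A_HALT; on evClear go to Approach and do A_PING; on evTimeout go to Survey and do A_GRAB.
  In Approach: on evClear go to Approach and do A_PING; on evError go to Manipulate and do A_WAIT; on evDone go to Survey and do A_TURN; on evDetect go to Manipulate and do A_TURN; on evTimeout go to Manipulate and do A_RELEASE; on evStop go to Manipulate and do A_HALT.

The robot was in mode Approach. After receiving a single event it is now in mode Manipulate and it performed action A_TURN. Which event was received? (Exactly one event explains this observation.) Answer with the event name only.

evDetect

try evDone: (Approach, evDone) → (Survey, A_TURN)
try evStop: (Approach, evStop) → (Manipulate, A_HALT)
try evDetect: (Approach, evDetect) → (Manipulate, A_TURN)  ← matches
try evTimeout: (Approach, evTimeout) → (Manipulate, A_RELEASE)
try evClear: (Approach, evClear) → (Approach, A_PING)
try evError: (Approach, evError) → (Manipulate, A_WAIT)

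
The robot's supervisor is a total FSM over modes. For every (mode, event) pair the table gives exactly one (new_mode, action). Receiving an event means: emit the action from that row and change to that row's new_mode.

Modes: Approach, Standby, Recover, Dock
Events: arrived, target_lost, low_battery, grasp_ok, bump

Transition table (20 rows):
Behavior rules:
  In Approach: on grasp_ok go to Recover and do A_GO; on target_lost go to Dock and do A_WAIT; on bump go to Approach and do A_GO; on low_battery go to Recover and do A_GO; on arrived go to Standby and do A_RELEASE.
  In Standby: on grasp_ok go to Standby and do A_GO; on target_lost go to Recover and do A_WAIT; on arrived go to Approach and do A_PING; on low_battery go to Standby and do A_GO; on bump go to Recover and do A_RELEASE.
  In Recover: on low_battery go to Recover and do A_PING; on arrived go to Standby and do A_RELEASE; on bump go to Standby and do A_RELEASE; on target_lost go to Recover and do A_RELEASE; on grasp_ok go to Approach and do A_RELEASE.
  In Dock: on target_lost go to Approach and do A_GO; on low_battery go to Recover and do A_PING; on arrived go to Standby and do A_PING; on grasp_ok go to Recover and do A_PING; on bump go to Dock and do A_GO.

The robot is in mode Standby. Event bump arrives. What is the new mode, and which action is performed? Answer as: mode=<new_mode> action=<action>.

current mode = Standby; filter table to that mode:
  (Standby, grasp_ok) → (Standby, A_GO)
  (Standby, target_lost) → (Recover, A_WAIT)
  (Standby, arrived) → (Approach, A_PING)
  (Standby, low_battery) → (Standby, A_GO)
  (Standby, bump) → (Recover, A_RELEASE)  ← event matches
event = bump selects (Recover, A_RELEASE)

mode=Recover action=A_RELEASE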